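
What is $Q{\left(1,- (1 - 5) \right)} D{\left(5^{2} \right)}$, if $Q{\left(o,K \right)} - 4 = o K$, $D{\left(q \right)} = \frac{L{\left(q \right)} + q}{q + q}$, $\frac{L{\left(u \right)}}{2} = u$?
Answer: $12$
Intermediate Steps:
$L{\left(u \right)} = 2 u$
$D{\left(q \right)} = \frac{3}{2}$ ($D{\left(q \right)} = \frac{2 q + q}{q + q} = \frac{3 q}{2 q} = 3 q \frac{1}{2 q} = \frac{3}{2}$)
$Q{\left(o,K \right)} = 4 + K o$ ($Q{\left(o,K \right)} = 4 + o K = 4 + K o$)
$Q{\left(1,- (1 - 5) \right)} D{\left(5^{2} \right)} = \left(4 + - (1 - 5) 1\right) \frac{3}{2} = \left(4 + \left(-1\right) \left(-4\right) 1\right) \frac{3}{2} = \left(4 + 4 \cdot 1\right) \frac{3}{2} = \left(4 + 4\right) \frac{3}{2} = 8 \cdot \frac{3}{2} = 12$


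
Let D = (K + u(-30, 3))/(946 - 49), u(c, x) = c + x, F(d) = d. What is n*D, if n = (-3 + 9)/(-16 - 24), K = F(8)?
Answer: 19/5980 ≈ 0.0031773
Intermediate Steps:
K = 8
n = -3/20 (n = 6/(-40) = 6*(-1/40) = -3/20 ≈ -0.15000)
D = -19/897 (D = (8 + (-30 + 3))/(946 - 49) = (8 - 27)/897 = -19*1/897 = -19/897 ≈ -0.021182)
n*D = -3/20*(-19/897) = 19/5980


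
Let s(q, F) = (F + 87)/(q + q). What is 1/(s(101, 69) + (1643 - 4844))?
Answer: -101/323223 ≈ -0.00031248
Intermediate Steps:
s(q, F) = (87 + F)/(2*q) (s(q, F) = (87 + F)/((2*q)) = (87 + F)*(1/(2*q)) = (87 + F)/(2*q))
1/(s(101, 69) + (1643 - 4844)) = 1/((½)*(87 + 69)/101 + (1643 - 4844)) = 1/((½)*(1/101)*156 - 3201) = 1/(78/101 - 3201) = 1/(-323223/101) = -101/323223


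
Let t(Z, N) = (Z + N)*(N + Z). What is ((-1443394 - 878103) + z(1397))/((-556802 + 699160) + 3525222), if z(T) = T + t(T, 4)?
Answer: -357299/3667580 ≈ -0.097421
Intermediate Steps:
t(Z, N) = (N + Z)**2 (t(Z, N) = (N + Z)*(N + Z) = (N + Z)**2)
z(T) = T + (4 + T)**2
((-1443394 - 878103) + z(1397))/((-556802 + 699160) + 3525222) = ((-1443394 - 878103) + (1397 + (4 + 1397)**2))/((-556802 + 699160) + 3525222) = (-2321497 + (1397 + 1401**2))/(142358 + 3525222) = (-2321497 + (1397 + 1962801))/3667580 = (-2321497 + 1964198)*(1/3667580) = -357299*1/3667580 = -357299/3667580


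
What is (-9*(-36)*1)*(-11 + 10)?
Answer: -324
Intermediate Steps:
(-9*(-36)*1)*(-11 + 10) = (324*1)*(-1) = 324*(-1) = -324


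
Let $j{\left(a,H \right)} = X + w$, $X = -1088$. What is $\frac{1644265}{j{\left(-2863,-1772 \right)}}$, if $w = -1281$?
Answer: $- \frac{1644265}{2369} \approx -694.08$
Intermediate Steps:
$j{\left(a,H \right)} = -2369$ ($j{\left(a,H \right)} = -1088 - 1281 = -2369$)
$\frac{1644265}{j{\left(-2863,-1772 \right)}} = \frac{1644265}{-2369} = 1644265 \left(- \frac{1}{2369}\right) = - \frac{1644265}{2369}$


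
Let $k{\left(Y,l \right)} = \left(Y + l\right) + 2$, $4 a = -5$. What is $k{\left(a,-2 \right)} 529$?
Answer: $- \frac{2645}{4} \approx -661.25$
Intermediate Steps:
$a = - \frac{5}{4}$ ($a = \frac{1}{4} \left(-5\right) = - \frac{5}{4} \approx -1.25$)
$k{\left(Y,l \right)} = 2 + Y + l$
$k{\left(a,-2 \right)} 529 = \left(2 - \frac{5}{4} - 2\right) 529 = \left(- \frac{5}{4}\right) 529 = - \frac{2645}{4}$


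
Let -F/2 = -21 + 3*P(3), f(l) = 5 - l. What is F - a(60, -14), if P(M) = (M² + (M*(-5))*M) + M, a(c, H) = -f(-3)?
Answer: 248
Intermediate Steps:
a(c, H) = -8 (a(c, H) = -(5 - 1*(-3)) = -(5 + 3) = -1*8 = -8)
P(M) = M - 4*M² (P(M) = (M² + (-5*M)*M) + M = (M² - 5*M²) + M = -4*M² + M = M - 4*M²)
F = 240 (F = -2*(-21 + 3*(3*(1 - 4*3))) = -2*(-21 + 3*(3*(1 - 12))) = -2*(-21 + 3*(3*(-11))) = -2*(-21 + 3*(-33)) = -2*(-21 - 99) = -2*(-120) = 240)
F - a(60, -14) = 240 - 1*(-8) = 240 + 8 = 248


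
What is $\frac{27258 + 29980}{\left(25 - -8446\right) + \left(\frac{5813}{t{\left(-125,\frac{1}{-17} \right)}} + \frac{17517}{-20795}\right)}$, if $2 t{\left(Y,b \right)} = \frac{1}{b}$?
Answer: $\frac{10117245785}{1376282553} \approx 7.3511$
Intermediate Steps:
$t{\left(Y,b \right)} = \frac{1}{2 b}$
$\frac{27258 + 29980}{\left(25 - -8446\right) + \left(\frac{5813}{t{\left(-125,\frac{1}{-17} \right)}} + \frac{17517}{-20795}\right)} = \frac{27258 + 29980}{\left(25 - -8446\right) + \left(\frac{5813}{\frac{1}{2} \frac{1}{\frac{1}{-17}}} + \frac{17517}{-20795}\right)} = \frac{57238}{\left(25 + 8446\right) + \left(\frac{5813}{\frac{1}{2} \frac{1}{- \frac{1}{17}}} + 17517 \left(- \frac{1}{20795}\right)\right)} = \frac{57238}{8471 + \left(\frac{5813}{\frac{1}{2} \left(-17\right)} - \frac{17517}{20795}\right)} = \frac{57238}{8471 + \left(\frac{5813}{- \frac{17}{2}} - \frac{17517}{20795}\right)} = \frac{57238}{8471 + \left(5813 \left(- \frac{2}{17}\right) - \frac{17517}{20795}\right)} = \frac{57238}{8471 - \frac{242060459}{353515}} = \frac{57238}{\frac{2752565106}{353515}} = 57238 \cdot \frac{353515}{2752565106} = \frac{10117245785}{1376282553}$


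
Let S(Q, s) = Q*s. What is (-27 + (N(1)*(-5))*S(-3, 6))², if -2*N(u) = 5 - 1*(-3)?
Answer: 149769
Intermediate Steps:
N(u) = -4 (N(u) = -(5 - 1*(-3))/2 = -(5 + 3)/2 = -½*8 = -4)
(-27 + (N(1)*(-5))*S(-3, 6))² = (-27 + (-4*(-5))*(-3*6))² = (-27 + 20*(-18))² = (-27 - 360)² = (-387)² = 149769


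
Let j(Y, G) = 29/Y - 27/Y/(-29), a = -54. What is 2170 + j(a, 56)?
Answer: 1698676/783 ≈ 2169.4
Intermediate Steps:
j(Y, G) = 868/(29*Y) (j(Y, G) = 29/Y - 27/Y*(-1/29) = 29/Y + 27/(29*Y) = 868/(29*Y))
2170 + j(a, 56) = 2170 + (868/29)/(-54) = 2170 + (868/29)*(-1/54) = 2170 - 434/783 = 1698676/783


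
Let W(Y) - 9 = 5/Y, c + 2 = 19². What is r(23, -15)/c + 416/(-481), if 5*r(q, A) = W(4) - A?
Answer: -226023/265660 ≈ -0.85080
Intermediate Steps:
c = 359 (c = -2 + 19² = -2 + 361 = 359)
W(Y) = 9 + 5/Y
r(q, A) = 41/20 - A/5 (r(q, A) = ((9 + 5/4) - A)/5 = (41/4 - A)/5 = 41/20 - A/5)
r(23, -15)/c + 416/(-481) = (41/20 - ⅕*(-15))/359 + 416/(-481) = (41/20 + 3)*(1/359) + 416*(-1/481) = (101/20)*(1/359) - 32/37 = 101/7180 - 32/37 = -226023/265660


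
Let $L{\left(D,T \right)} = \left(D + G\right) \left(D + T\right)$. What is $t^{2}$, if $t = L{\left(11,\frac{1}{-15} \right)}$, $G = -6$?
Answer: $\frac{26896}{9} \approx 2988.4$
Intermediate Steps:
$L{\left(D,T \right)} = \left(-6 + D\right) \left(D + T\right)$ ($L{\left(D,T \right)} = \left(D - 6\right) \left(D + T\right) = \left(-6 + D\right) \left(D + T\right)$)
$t = \frac{164}{3}$ ($t = 11^{2} - 66 - \frac{6}{-15} + \frac{11}{-15} = 121 - 66 - - \frac{2}{5} + 11 \left(- \frac{1}{15}\right) = 121 - 66 + \frac{2}{5} - \frac{11}{15} = \frac{164}{3} \approx 54.667$)
$t^{2} = \left(\frac{164}{3}\right)^{2} = \frac{26896}{9}$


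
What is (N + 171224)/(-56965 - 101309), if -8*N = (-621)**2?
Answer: -984151/1266192 ≈ -0.77725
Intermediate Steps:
N = -385641/8 (N = -1/8*(-621)**2 = -1/8*385641 = -385641/8 ≈ -48205.)
(N + 171224)/(-56965 - 101309) = (-385641/8 + 171224)/(-56965 - 101309) = (984151/8)/(-158274) = (984151/8)*(-1/158274) = -984151/1266192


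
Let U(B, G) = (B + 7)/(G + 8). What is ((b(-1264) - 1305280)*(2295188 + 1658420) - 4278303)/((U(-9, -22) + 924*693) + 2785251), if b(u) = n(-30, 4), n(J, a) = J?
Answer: -36124818357481/23979082 ≈ -1.5065e+6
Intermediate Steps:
b(u) = -30
U(B, G) = (7 + B)/(8 + G)
((b(-1264) - 1305280)*(2295188 + 1658420) - 4278303)/((U(-9, -22) + 924*693) + 2785251) = ((-30 - 1305280)*(2295188 + 1658420) - 4278303)/(((7 - 9)/(8 - 22) + 924*693) + 2785251) = (-1305310*3953608 - 4278303)/((-2/(-14) + 640332) + 2785251) = (-5160684058480 - 4278303)/((-1/14*(-2) + 640332) + 2785251) = -5160688336783/((⅐ + 640332) + 2785251) = -5160688336783/(4482325/7 + 2785251) = -5160688336783/23979082/7 = -5160688336783*7/23979082 = -36124818357481/23979082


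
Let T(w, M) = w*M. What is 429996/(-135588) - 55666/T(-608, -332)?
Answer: -3931038091/1140385472 ≈ -3.4471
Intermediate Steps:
T(w, M) = M*w
429996/(-135588) - 55666/T(-608, -332) = 429996/(-135588) - 55666/((-332*(-608))) = 429996*(-1/135588) - 55666/201856 = -35833/11299 - 55666*1/201856 = -35833/11299 - 27833/100928 = -3931038091/1140385472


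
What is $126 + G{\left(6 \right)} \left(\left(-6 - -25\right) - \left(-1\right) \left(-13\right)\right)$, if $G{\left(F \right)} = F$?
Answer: $162$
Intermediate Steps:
$126 + G{\left(6 \right)} \left(\left(-6 - -25\right) - \left(-1\right) \left(-13\right)\right) = 126 + 6 \left(\left(-6 - -25\right) - \left(-1\right) \left(-13\right)\right) = 126 + 6 \left(\left(-6 + 25\right) - 13\right) = 126 + 6 \left(19 - 13\right) = 126 + 6 \cdot 6 = 126 + 36 = 162$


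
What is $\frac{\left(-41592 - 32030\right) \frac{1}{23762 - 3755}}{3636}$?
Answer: $- \frac{36811}{36372726} \approx -0.001012$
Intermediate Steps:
$\frac{\left(-41592 - 32030\right) \frac{1}{23762 - 3755}}{3636} = - \frac{73622}{20007} \cdot \frac{1}{3636} = \left(-73622\right) \frac{1}{20007} \cdot \frac{1}{3636} = \left(- \frac{73622}{20007}\right) \frac{1}{3636} = - \frac{36811}{36372726}$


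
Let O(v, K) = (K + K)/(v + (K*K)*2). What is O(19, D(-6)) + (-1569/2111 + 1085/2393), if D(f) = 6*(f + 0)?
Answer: -4186696058/13189787653 ≈ -0.31742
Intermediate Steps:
D(f) = 6*f
O(v, K) = 2*K/(v + 2*K²) (O(v, K) = (2*K)/(v + K²*2) = (2*K)/(v + 2*K²) = 2*K/(v + 2*K²))
O(19, D(-6)) + (-1569/2111 + 1085/2393) = 2*(6*(-6))/(19 + 2*(6*(-6))²) + (-1569/2111 + 1085/2393) = 2*(-36)/(19 + 2*(-36)²) + (-1569*1/2111 + 1085*(1/2393)) = 2*(-36)/(19 + 2*1296) + (-1569/2111 + 1085/2393) = 2*(-36)/(19 + 2592) - 1464182/5051623 = 2*(-36)/2611 - 1464182/5051623 = 2*(-36)*(1/2611) - 1464182/5051623 = -72/2611 - 1464182/5051623 = -4186696058/13189787653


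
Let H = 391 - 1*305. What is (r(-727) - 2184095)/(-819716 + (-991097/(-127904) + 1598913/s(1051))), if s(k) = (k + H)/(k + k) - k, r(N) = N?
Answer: 617038184664054720/231932162226682759 ≈ 2.6604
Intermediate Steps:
H = 86 (H = 391 - 305 = 86)
s(k) = -k + (86 + k)/(2*k) (s(k) = (k + 86)/(k + k) - k = (86 + k)/((2*k)) - k = (86 + k)*(1/(2*k)) - k = (86 + k)/(2*k) - k = -k + (86 + k)/(2*k))
(r(-727) - 2184095)/(-819716 + (-991097/(-127904) + 1598913/s(1051))) = (-727 - 2184095)/(-819716 + (-991097/(-127904) + 1598913/(1/2 - 1*1051 + 43/1051))) = -2184822/(-819716 + (-991097*(-1/127904) + 1598913/(1/2 - 1051 + 43*(1/1051)))) = -2184822/(-819716 + (991097/127904 + 1598913/(1/2 - 1051 + 43/1051))) = -2184822/(-819716 + (991097/127904 + 1598913/(-2208065/2102))) = -2184822/(-819716 + (991097/127904 + 1598913*(-2102/2208065))) = -2184822/(-819716 + (991097/127904 - 3360915126/2208065)) = -2184822/(-819716 - 427686081678599/282420345760) = -2184822/(-231932162226682759/282420345760) = -2184822*(-282420345760/231932162226682759) = 617038184664054720/231932162226682759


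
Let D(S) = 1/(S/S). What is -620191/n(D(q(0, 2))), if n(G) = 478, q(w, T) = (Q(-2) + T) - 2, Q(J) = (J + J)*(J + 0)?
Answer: -620191/478 ≈ -1297.5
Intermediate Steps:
Q(J) = 2*J² (Q(J) = (2*J)*J = 2*J²)
q(w, T) = 6 + T (q(w, T) = (2*(-2)² + T) - 2 = (2*4 + T) - 2 = (8 + T) - 2 = 6 + T)
D(S) = 1 (D(S) = 1/1 = 1)
-620191/n(D(q(0, 2))) = -620191/478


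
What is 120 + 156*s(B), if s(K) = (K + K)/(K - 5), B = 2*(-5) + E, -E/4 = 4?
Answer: 11832/31 ≈ 381.68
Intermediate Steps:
E = -16 (E = -4*4 = -16)
B = -26 (B = 2*(-5) - 16 = -10 - 16 = -26)
s(K) = 2*K/(-5 + K) (s(K) = (2*K)/(-5 + K) = 2*K/(-5 + K))
120 + 156*s(B) = 120 + 156*(2*(-26)/(-5 - 26)) = 120 + 156*(2*(-26)/(-31)) = 120 + 156*(2*(-26)*(-1/31)) = 120 + 156*(52/31) = 120 + 8112/31 = 11832/31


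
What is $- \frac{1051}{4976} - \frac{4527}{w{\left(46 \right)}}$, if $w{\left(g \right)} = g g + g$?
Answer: $- \frac{12399307}{5379056} \approx -2.3051$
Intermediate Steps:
$w{\left(g \right)} = g + g^{2}$ ($w{\left(g \right)} = g^{2} + g = g + g^{2}$)
$- \frac{1051}{4976} - \frac{4527}{w{\left(46 \right)}} = - \frac{1051}{4976} - \frac{4527}{46 \left(1 + 46\right)} = \left(-1051\right) \frac{1}{4976} - \frac{4527}{46 \cdot 47} = - \frac{1051}{4976} - \frac{4527}{2162} = - \frac{12399307}{5379056}$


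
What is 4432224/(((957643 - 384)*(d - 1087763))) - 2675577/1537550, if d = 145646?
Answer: -804325290496146677/462213144200742550 ≈ -1.7402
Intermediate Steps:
4432224/(((957643 - 384)*(d - 1087763))) - 2675577/1537550 = 4432224/(((957643 - 384)*(145646 - 1087763))) - 2675577/1537550 = 4432224/((957259*(-942117))) - 2675577*1/1537550 = 4432224/(-901849977303) - 2675577/1537550 = 4432224*(-1/901849977303) - 2675577/1537550 = -1477408/300616659101 - 2675577/1537550 = -804325290496146677/462213144200742550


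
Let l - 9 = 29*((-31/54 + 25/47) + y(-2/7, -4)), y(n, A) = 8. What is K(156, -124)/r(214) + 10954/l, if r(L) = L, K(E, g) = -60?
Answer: 2956477314/65115385 ≈ 45.404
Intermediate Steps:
l = 608555/2538 (l = 9 + 29*((-31/54 + 25/47) + 8) = 9 + 29*(-107/2538 + 8) = 9 + 29*(20197/2538) = 9 + 585713/2538 = 608555/2538 ≈ 239.78)
K(156, -124)/r(214) + 10954/l = -60/214 + 10954/(608555/2538) = -60*1/214 + 10954*(2538/608555) = -30/107 + 27801252/608555 = 2956477314/65115385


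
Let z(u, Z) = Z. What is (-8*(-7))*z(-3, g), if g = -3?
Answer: -168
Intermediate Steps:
(-8*(-7))*z(-3, g) = -8*(-7)*(-3) = 56*(-3) = -168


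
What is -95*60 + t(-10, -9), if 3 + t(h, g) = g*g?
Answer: -5622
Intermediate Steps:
t(h, g) = -3 + g**2 (t(h, g) = -3 + g*g = -3 + g**2)
-95*60 + t(-10, -9) = -95*60 + (-3 + (-9)**2) = -5700 + (-3 + 81) = -5700 + 78 = -5622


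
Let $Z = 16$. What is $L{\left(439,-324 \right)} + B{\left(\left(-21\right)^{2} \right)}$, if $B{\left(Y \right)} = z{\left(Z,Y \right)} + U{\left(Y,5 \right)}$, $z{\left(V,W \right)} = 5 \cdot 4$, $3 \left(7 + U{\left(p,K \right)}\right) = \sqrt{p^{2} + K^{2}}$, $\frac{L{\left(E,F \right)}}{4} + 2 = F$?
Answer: $-1291 + \frac{\sqrt{194506}}{3} \approx -1144.0$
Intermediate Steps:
$L{\left(E,F \right)} = -8 + 4 F$
$U{\left(p,K \right)} = -7 + \frac{\sqrt{K^{2} + p^{2}}}{3}$ ($U{\left(p,K \right)} = -7 + \frac{\sqrt{p^{2} + K^{2}}}{3} = -7 + \frac{\sqrt{K^{2} + p^{2}}}{3}$)
$z{\left(V,W \right)} = 20$
$B{\left(Y \right)} = 13 + \frac{\sqrt{25 + Y^{2}}}{3}$ ($B{\left(Y \right)} = 20 + \left(-7 + \frac{\sqrt{5^{2} + Y^{2}}}{3}\right) = 20 + \left(-7 + \frac{\sqrt{25 + Y^{2}}}{3}\right) = 13 + \frac{\sqrt{25 + Y^{2}}}{3}$)
$L{\left(439,-324 \right)} + B{\left(\left(-21\right)^{2} \right)} = \left(-8 + 4 \left(-324\right)\right) + \left(13 + \frac{\sqrt{25 + \left(\left(-21\right)^{2}\right)^{2}}}{3}\right) = \left(-8 - 1296\right) + \left(13 + \frac{\sqrt{25 + 441^{2}}}{3}\right) = -1304 + \left(13 + \frac{\sqrt{25 + 194481}}{3}\right) = -1304 + \left(13 + \frac{\sqrt{194506}}{3}\right) = -1291 + \frac{\sqrt{194506}}{3}$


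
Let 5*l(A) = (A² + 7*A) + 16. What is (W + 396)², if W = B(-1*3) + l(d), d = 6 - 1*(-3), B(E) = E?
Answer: 180625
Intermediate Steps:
d = 9 (d = 6 + 3 = 9)
l(A) = 16/5 + A²/5 + 7*A/5 (l(A) = ((A² + 7*A) + 16)/5 = (16 + A² + 7*A)/5 = 16/5 + A²/5 + 7*A/5)
W = 29 (W = -1*3 + (16/5 + (⅕)*9² + (7/5)*9) = -3 + (16/5 + (⅕)*81 + 63/5) = -3 + (16/5 + 81/5 + 63/5) = -3 + 32 = 29)
(W + 396)² = (29 + 396)² = 425² = 180625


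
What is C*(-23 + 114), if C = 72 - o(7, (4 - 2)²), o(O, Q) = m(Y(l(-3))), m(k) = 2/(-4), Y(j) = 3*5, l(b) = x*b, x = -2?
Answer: 13195/2 ≈ 6597.5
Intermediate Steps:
l(b) = -2*b
Y(j) = 15
m(k) = -½ (m(k) = 2*(-¼) = -½)
o(O, Q) = -½
C = 145/2 (C = 72 - 1*(-½) = 72 + ½ = 145/2 ≈ 72.500)
C*(-23 + 114) = 145*(-23 + 114)/2 = (145/2)*91 = 13195/2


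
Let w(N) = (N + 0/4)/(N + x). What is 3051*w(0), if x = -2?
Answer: 0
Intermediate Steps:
w(N) = N/(-2 + N) (w(N) = (N + 0/4)/(N - 2) = (N + 0*(¼))/(-2 + N) = (N + 0)/(-2 + N) = N/(-2 + N))
3051*w(0) = 3051*(0/(-2 + 0)) = 3051*(0/(-2)) = 3051*(0*(-½)) = 3051*0 = 0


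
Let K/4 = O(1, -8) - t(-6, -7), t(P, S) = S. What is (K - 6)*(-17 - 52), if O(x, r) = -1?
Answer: -1242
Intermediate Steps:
K = 24 (K = 4*(-1 - 1*(-7)) = 4*(-1 + 7) = 4*6 = 24)
(K - 6)*(-17 - 52) = (24 - 6)*(-17 - 52) = 18*(-69) = -1242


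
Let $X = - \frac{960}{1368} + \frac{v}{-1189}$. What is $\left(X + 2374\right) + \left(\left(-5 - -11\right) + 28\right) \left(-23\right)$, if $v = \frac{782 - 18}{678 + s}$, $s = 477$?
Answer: $\frac{13840367348}{8697535} \approx 1591.3$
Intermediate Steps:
$v = \frac{764}{1155}$ ($v = \frac{782 - 18}{678 + 477} = \frac{764}{1155} \approx 0.66147$)
$X = - \frac{6108372}{8697535}$ ($X = - \frac{960}{1368} + \frac{764}{1155 \left(-1189\right)} = \left(-960\right) \frac{1}{1368} + \frac{764}{1155} \left(- \frac{1}{1189}\right) = - \frac{40}{57} - \frac{764}{1373295} = - \frac{6108372}{8697535} \approx -0.70231$)
$\left(X + 2374\right) + \left(\left(-5 - -11\right) + 28\right) \left(-23\right) = \left(- \frac{6108372}{8697535} + 2374\right) + \left(\left(-5 - -11\right) + 28\right) \left(-23\right) = \frac{20641839718}{8697535} + \left(\left(-5 + 11\right) + 28\right) \left(-23\right) = \frac{20641839718}{8697535} + \left(6 + 28\right) \left(-23\right) = \frac{20641839718}{8697535} + 34 \left(-23\right) = \frac{20641839718}{8697535} - 782 = \frac{13840367348}{8697535}$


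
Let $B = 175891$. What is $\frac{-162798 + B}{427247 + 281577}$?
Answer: $\frac{13093}{708824} \approx 0.018471$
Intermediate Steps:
$\frac{-162798 + B}{427247 + 281577} = \frac{-162798 + 175891}{427247 + 281577} = \frac{13093}{708824}$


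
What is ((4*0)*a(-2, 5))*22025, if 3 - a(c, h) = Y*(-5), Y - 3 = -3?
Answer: 0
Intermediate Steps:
Y = 0 (Y = 3 - 3 = 0)
a(c, h) = 3 (a(c, h) = 3 - 0*(-5) = 3 - 1*0 = 3 + 0 = 3)
((4*0)*a(-2, 5))*22025 = ((4*0)*3)*22025 = (0*3)*22025 = 0*22025 = 0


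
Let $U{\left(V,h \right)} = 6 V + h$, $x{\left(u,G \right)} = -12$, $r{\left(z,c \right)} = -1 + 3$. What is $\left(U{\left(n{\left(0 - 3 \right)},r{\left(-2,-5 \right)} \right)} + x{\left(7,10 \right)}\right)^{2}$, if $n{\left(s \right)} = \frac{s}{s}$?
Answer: $16$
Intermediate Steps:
$r{\left(z,c \right)} = 2$
$n{\left(s \right)} = 1$
$U{\left(V,h \right)} = h + 6 V$
$\left(U{\left(n{\left(0 - 3 \right)},r{\left(-2,-5 \right)} \right)} + x{\left(7,10 \right)}\right)^{2} = \left(\left(2 + 6 \cdot 1\right) - 12\right)^{2} = \left(\left(2 + 6\right) - 12\right)^{2} = \left(8 - 12\right)^{2} = \left(-4\right)^{2} = 16$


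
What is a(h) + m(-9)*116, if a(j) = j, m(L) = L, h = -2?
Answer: -1046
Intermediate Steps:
a(h) + m(-9)*116 = -2 - 9*116 = -2 - 1044 = -1046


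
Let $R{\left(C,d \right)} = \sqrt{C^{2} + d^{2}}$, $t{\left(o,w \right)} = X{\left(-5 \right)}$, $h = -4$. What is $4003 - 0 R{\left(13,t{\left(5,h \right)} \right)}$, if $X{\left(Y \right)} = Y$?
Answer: $4003$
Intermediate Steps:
$t{\left(o,w \right)} = -5$
$4003 - 0 R{\left(13,t{\left(5,h \right)} \right)} = 4003 - 0 \sqrt{13^{2} + \left(-5\right)^{2}} = 4003 - 0 \sqrt{169 + 25} = 4003 - 0 \sqrt{194} = 4003 - 0 = 4003 + 0 = 4003$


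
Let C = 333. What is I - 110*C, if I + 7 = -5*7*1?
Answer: -36672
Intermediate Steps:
I = -42 (I = -7 - 5*7*1 = -7 - 35*1 = -7 - 35 = -42)
I - 110*C = -42 - 110*333 = -42 - 36630 = -36672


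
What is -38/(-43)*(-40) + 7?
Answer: -1219/43 ≈ -28.349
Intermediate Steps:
-38/(-43)*(-40) + 7 = -38*(-1/43)*(-40) + 7 = (38/43)*(-40) + 7 = -1520/43 + 7 = -1219/43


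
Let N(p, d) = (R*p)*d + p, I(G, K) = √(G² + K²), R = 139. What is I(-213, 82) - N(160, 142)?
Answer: -3158240 + √52093 ≈ -3.1580e+6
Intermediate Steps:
N(p, d) = p + 139*d*p (N(p, d) = (139*p)*d + p = 139*d*p + p = p + 139*d*p)
I(-213, 82) - N(160, 142) = √((-213)² + 82²) - 160*(1 + 139*142) = √(45369 + 6724) - 160*(1 + 19738) = √52093 - 160*19739 = √52093 - 1*3158240 = √52093 - 3158240 = -3158240 + √52093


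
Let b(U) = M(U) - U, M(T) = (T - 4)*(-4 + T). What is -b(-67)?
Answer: -5108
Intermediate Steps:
M(T) = (-4 + T)**2 (M(T) = (-4 + T)*(-4 + T) = (-4 + T)**2)
b(U) = (-4 + U)**2 - U
-b(-67) = -((-4 - 67)**2 - 1*(-67)) = -((-71)**2 + 67) = -(5041 + 67) = -1*5108 = -5108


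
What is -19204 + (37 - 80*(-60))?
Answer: -14367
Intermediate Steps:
-19204 + (37 - 80*(-60)) = -19204 + (37 + 4800) = -19204 + 4837 = -14367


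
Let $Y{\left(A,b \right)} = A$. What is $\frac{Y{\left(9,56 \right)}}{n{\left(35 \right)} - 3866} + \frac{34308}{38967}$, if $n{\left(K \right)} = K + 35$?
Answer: $\frac{43294155}{49306244} \approx 0.87807$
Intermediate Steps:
$n{\left(K \right)} = 35 + K$
$\frac{Y{\left(9,56 \right)}}{n{\left(35 \right)} - 3866} + \frac{34308}{38967} = \frac{9}{\left(35 + 35\right) - 3866} + \frac{34308}{38967} = \frac{9}{70 - 3866} + 34308 \cdot \frac{1}{38967} = \frac{9}{-3796} + \frac{11436}{12989} = 9 \left(- \frac{1}{3796}\right) + \frac{11436}{12989} = - \frac{9}{3796} + \frac{11436}{12989} = \frac{43294155}{49306244}$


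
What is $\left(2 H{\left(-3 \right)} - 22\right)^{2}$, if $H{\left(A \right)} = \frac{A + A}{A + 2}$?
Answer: $100$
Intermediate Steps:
$H{\left(A \right)} = \frac{2 A}{2 + A}$
$\left(2 H{\left(-3 \right)} - 22\right)^{2} = \left(2 \cdot 2 \left(-3\right) \frac{1}{2 - 3} - 22\right)^{2} = \left(2 \cdot 2 \left(-3\right) \frac{1}{-1} + \left(-51 + 29\right)\right)^{2} = \left(2 \cdot 2 \left(-3\right) \left(-1\right) - 22\right)^{2} = \left(2 \cdot 6 - 22\right)^{2} = \left(12 - 22\right)^{2} = \left(-10\right)^{2} = 100$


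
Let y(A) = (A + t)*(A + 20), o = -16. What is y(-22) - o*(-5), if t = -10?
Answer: -16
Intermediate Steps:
y(A) = (-10 + A)*(20 + A) (y(A) = (A - 10)*(A + 20) = (-10 + A)*(20 + A))
y(-22) - o*(-5) = (-200 + (-22)**2 + 10*(-22)) - (-16)*(-5) = (-200 + 484 - 220) - 1*80 = 64 - 80 = -16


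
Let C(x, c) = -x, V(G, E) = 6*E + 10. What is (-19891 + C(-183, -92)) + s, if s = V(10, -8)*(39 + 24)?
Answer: -22102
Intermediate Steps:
V(G, E) = 10 + 6*E
s = -2394 (s = (10 + 6*(-8))*(39 + 24) = (10 - 48)*63 = -38*63 = -2394)
(-19891 + C(-183, -92)) + s = (-19891 - 1*(-183)) - 2394 = (-19891 + 183) - 2394 = -19708 - 2394 = -22102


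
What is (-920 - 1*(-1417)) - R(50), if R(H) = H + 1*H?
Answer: 397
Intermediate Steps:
R(H) = 2*H (R(H) = H + H = 2*H)
(-920 - 1*(-1417)) - R(50) = (-920 - 1*(-1417)) - 2*50 = (-920 + 1417) - 1*100 = 497 - 100 = 397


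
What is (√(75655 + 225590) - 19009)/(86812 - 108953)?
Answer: 19009/22141 - √301245/22141 ≈ 0.83375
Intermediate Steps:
(√(75655 + 225590) - 19009)/(86812 - 108953) = (√301245 - 19009)/(-22141) = (-19009 + √301245)*(-1/22141) = 19009/22141 - √301245/22141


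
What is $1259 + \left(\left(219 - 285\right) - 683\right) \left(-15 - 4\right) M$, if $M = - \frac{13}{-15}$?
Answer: $\frac{203888}{15} \approx 13593.0$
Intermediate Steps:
$M = \frac{13}{15}$ ($M = \left(-13\right) \left(- \frac{1}{15}\right) = \frac{13}{15} \approx 0.86667$)
$1259 + \left(\left(219 - 285\right) - 683\right) \left(-15 - 4\right) M = 1259 + \left(\left(219 - 285\right) - 683\right) \left(-15 - 4\right) \frac{13}{15} = 1259 + \left(\left(219 - 285\right) - 683\right) \left(\left(-19\right) \frac{13}{15}\right) = 1259 + \left(-66 - 683\right) \left(- \frac{247}{15}\right) = 1259 - - \frac{185003}{15} = 1259 + \frac{185003}{15} = \frac{203888}{15}$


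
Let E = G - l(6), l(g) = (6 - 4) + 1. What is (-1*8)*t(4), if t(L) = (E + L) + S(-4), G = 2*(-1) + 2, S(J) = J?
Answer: 24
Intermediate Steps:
l(g) = 3 (l(g) = 2 + 1 = 3)
G = 0 (G = -2 + 2 = 0)
E = -3 (E = 0 - 1*3 = 0 - 3 = -3)
t(L) = -7 + L (t(L) = (-3 + L) - 4 = -7 + L)
(-1*8)*t(4) = (-1*8)*(-7 + 4) = -8*(-3) = 24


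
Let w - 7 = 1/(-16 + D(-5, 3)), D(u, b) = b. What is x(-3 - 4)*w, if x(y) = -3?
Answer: -270/13 ≈ -20.769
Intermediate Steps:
w = 90/13 (w = 7 + 1/(-16 + 3) = 7 + 1/(-13) = 7 - 1/13 = 90/13 ≈ 6.9231)
x(-3 - 4)*w = -3*90/13 = -270/13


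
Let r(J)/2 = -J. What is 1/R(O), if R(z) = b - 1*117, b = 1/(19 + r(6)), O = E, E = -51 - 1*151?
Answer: -7/818 ≈ -0.0085575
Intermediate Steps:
r(J) = -2*J (r(J) = 2*(-J) = -2*J)
E = -202 (E = -51 - 151 = -202)
O = -202
b = ⅐ (b = 1/(19 - 2*6) = 1/(19 - 12) = 1/7 = ⅐ ≈ 0.14286)
R(z) = -818/7 (R(z) = ⅐ - 1*117 = ⅐ - 117 = -818/7)
1/R(O) = 1/(-818/7) = -7/818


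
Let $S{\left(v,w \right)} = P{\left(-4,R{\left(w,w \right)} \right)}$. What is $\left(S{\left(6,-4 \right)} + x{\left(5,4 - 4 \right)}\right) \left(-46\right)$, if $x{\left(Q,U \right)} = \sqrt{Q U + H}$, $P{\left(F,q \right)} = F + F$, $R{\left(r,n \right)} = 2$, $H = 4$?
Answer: $276$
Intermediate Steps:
$P{\left(F,q \right)} = 2 F$
$S{\left(v,w \right)} = -8$ ($S{\left(v,w \right)} = 2 \left(-4\right) = -8$)
$x{\left(Q,U \right)} = \sqrt{4 + Q U}$ ($x{\left(Q,U \right)} = \sqrt{Q U + 4} = \sqrt{4 + Q U}$)
$\left(S{\left(6,-4 \right)} + x{\left(5,4 - 4 \right)}\right) \left(-46\right) = \left(-8 + \sqrt{4 + 5 \left(4 - 4\right)}\right) \left(-46\right) = \left(-8 + \sqrt{4 + 5 \cdot 0}\right) \left(-46\right) = \left(-8 + \sqrt{4 + 0}\right) \left(-46\right) = \left(-8 + \sqrt{4}\right) \left(-46\right) = \left(-8 + 2\right) \left(-46\right) = \left(-6\right) \left(-46\right) = 276$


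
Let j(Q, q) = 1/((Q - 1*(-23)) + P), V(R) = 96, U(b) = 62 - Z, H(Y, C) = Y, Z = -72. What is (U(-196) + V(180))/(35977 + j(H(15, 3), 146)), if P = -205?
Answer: 19205/3004079 ≈ 0.0063930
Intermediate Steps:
U(b) = 134 (U(b) = 62 - 1*(-72) = 62 + 72 = 134)
j(Q, q) = 1/(-182 + Q) (j(Q, q) = 1/((Q - 1*(-23)) - 205) = 1/((Q + 23) - 205) = 1/((23 + Q) - 205) = 1/(-182 + Q))
(U(-196) + V(180))/(35977 + j(H(15, 3), 146)) = (134 + 96)/(35977 + 1/(-182 + 15)) = 230/(35977 + 1/(-167)) = 230/(35977 - 1/167) = 230/(6008158/167) = 230*(167/6008158) = 19205/3004079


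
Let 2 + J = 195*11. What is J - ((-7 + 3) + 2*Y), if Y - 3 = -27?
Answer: 2195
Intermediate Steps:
Y = -24 (Y = 3 - 27 = -24)
J = 2143 (J = -2 + 195*11 = -2 + 2145 = 2143)
J - ((-7 + 3) + 2*Y) = 2143 - ((-7 + 3) + 2*(-24)) = 2143 - (-4 - 48) = 2143 - 1*(-52) = 2143 + 52 = 2195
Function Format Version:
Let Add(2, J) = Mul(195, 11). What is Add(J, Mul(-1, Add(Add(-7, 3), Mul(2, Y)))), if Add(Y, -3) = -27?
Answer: 2195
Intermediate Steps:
Y = -24 (Y = Add(3, -27) = -24)
J = 2143 (J = Add(-2, Mul(195, 11)) = Add(-2, 2145) = 2143)
Add(J, Mul(-1, Add(Add(-7, 3), Mul(2, Y)))) = Add(2143, Mul(-1, Add(Add(-7, 3), Mul(2, -24)))) = Add(2143, Mul(-1, Add(-4, -48))) = Add(2143, Mul(-1, -52)) = Add(2143, 52) = 2195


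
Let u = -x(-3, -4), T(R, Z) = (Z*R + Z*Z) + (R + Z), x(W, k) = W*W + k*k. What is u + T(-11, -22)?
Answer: 668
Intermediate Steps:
x(W, k) = W² + k²
T(R, Z) = R + Z + Z² + R*Z (T(R, Z) = (R*Z + Z²) + (R + Z) = (Z² + R*Z) + (R + Z) = R + Z + Z² + R*Z)
u = -25 (u = -((-3)² + (-4)²) = -(9 + 16) = -1*25 = -25)
u + T(-11, -22) = -25 + (-11 - 22 + (-22)² - 11*(-22)) = -25 + (-11 - 22 + 484 + 242) = -25 + 693 = 668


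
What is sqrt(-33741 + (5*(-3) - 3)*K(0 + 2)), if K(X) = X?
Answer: 9*I*sqrt(417) ≈ 183.79*I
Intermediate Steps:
sqrt(-33741 + (5*(-3) - 3)*K(0 + 2)) = sqrt(-33741 + (5*(-3) - 3)*(0 + 2)) = sqrt(-33741 + (-15 - 3)*2) = sqrt(-33741 - 18*2) = sqrt(-33741 - 36) = sqrt(-33777) = 9*I*sqrt(417)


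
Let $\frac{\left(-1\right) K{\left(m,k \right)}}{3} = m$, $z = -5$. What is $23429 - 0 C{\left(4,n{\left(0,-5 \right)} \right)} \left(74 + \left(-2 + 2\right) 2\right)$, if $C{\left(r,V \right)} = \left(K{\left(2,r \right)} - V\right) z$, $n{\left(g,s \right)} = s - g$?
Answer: $23429$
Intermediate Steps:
$K{\left(m,k \right)} = - 3 m$
$C{\left(r,V \right)} = 30 + 5 V$ ($C{\left(r,V \right)} = \left(\left(-3\right) 2 - V\right) \left(-5\right) = \left(-6 - V\right) \left(-5\right) = 30 + 5 V$)
$23429 - 0 C{\left(4,n{\left(0,-5 \right)} \right)} \left(74 + \left(-2 + 2\right) 2\right) = 23429 - 0 \left(30 + 5 \left(-5 - 0\right)\right) \left(74 + \left(-2 + 2\right) 2\right) = 23429 - 0 \left(30 + 5 \left(-5 + 0\right)\right) \left(74 + 0 \cdot 2\right) = 23429 - 0 \left(30 + 5 \left(-5\right)\right) \left(74 + 0\right) = 23429 - 0 \left(30 - 25\right) 74 = 23429 - 0 \cdot 5 \cdot 74 = 23429 - 0 \cdot 74 = 23429 - 0 = 23429 + 0 = 23429$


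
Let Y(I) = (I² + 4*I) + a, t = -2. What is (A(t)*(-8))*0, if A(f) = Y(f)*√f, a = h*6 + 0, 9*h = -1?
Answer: 0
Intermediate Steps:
h = -⅑ (h = (⅑)*(-1) = -⅑ ≈ -0.11111)
a = -⅔ (a = -⅑*6 + 0 = -⅔ + 0 = -⅔ ≈ -0.66667)
Y(I) = -⅔ + I² + 4*I (Y(I) = (I² + 4*I) - ⅔ = -⅔ + I² + 4*I)
A(f) = √f*(-⅔ + f² + 4*f) (A(f) = (-⅔ + f² + 4*f)*√f = √f*(-⅔ + f² + 4*f))
(A(t)*(-8))*0 = ((√(-2)*(-⅔ + (-2)² + 4*(-2)))*(-8))*0 = (((I*√2)*(-⅔ + 4 - 8))*(-8))*0 = (((I*√2)*(-14/3))*(-8))*0 = (-14*I*√2/3*(-8))*0 = (112*I*√2/3)*0 = 0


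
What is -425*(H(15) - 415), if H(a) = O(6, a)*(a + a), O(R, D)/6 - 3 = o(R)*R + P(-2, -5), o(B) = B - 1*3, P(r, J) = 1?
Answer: -1506625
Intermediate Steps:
o(B) = -3 + B (o(B) = B - 3 = -3 + B)
O(R, D) = 24 + 6*R*(-3 + R) (O(R, D) = 18 + 6*((-3 + R)*R + 1) = 18 + 6*(R*(-3 + R) + 1) = 18 + 6*(1 + R*(-3 + R)) = 18 + (6 + 6*R*(-3 + R)) = 24 + 6*R*(-3 + R))
H(a) = 264*a (H(a) = (24 + 6*6*(-3 + 6))*(a + a) = (24 + 6*6*3)*(2*a) = (24 + 108)*(2*a) = 132*(2*a) = 264*a)
-425*(H(15) - 415) = -425*(264*15 - 415) = -425*(3960 - 415) = -425*3545 = -1506625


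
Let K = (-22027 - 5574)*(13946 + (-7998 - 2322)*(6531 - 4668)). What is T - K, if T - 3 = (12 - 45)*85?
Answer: -530276321416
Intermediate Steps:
T = -2802 (T = 3 + (12 - 45)*85 = 3 - 33*85 = 3 - 2805 = -2802)
K = 530276318614 (K = -27601*(13946 - 10320*1863) = -27601*(13946 - 19226160) = -27601*(-19212214) = 530276318614)
T - K = -2802 - 1*530276318614 = -2802 - 530276318614 = -530276321416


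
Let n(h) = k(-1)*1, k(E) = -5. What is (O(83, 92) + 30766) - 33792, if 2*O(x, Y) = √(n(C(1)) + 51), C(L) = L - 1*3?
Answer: -3026 + √46/2 ≈ -3022.6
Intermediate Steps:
C(L) = -3 + L (C(L) = L - 3 = -3 + L)
n(h) = -5 (n(h) = -5*1 = -5)
O(x, Y) = √46/2 (O(x, Y) = √(-5 + 51)/2 = √46/2)
(O(83, 92) + 30766) - 33792 = (√46/2 + 30766) - 33792 = (30766 + √46/2) - 33792 = -3026 + √46/2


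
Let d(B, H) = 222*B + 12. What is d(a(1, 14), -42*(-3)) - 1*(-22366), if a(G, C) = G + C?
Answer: 25708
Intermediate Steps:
a(G, C) = C + G
d(B, H) = 12 + 222*B
d(a(1, 14), -42*(-3)) - 1*(-22366) = (12 + 222*(14 + 1)) - 1*(-22366) = (12 + 222*15) + 22366 = (12 + 3330) + 22366 = 3342 + 22366 = 25708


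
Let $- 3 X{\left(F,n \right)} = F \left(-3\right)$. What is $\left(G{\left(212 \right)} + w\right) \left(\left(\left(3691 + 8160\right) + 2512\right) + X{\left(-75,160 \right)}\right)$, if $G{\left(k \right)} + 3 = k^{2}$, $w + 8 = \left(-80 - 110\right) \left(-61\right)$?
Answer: $807600624$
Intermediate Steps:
$X{\left(F,n \right)} = F$ ($X{\left(F,n \right)} = - \frac{F \left(-3\right)}{3} = - \frac{\left(-3\right) F}{3} = F$)
$w = 11582$ ($w = -8 + \left(-80 - 110\right) \left(-61\right) = -8 - -11590 = -8 + 11590 = 11582$)
$G{\left(k \right)} = -3 + k^{2}$
$\left(G{\left(212 \right)} + w\right) \left(\left(\left(3691 + 8160\right) + 2512\right) + X{\left(-75,160 \right)}\right) = \left(\left(-3 + 212^{2}\right) + 11582\right) \left(\left(\left(3691 + 8160\right) + 2512\right) - 75\right) = \left(\left(-3 + 44944\right) + 11582\right) \left(\left(11851 + 2512\right) - 75\right) = \left(44941 + 11582\right) \left(14363 - 75\right) = 56523 \cdot 14288 = 807600624$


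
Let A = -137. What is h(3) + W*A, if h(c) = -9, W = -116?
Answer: 15883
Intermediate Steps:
h(3) + W*A = -9 - 116*(-137) = -9 + 15892 = 15883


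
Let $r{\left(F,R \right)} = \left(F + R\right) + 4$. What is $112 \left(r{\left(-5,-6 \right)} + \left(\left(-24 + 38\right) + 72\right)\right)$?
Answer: $8848$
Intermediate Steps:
$r{\left(F,R \right)} = 4 + F + R$
$112 \left(r{\left(-5,-6 \right)} + \left(\left(-24 + 38\right) + 72\right)\right) = 112 \left(\left(4 - 5 - 6\right) + \left(\left(-24 + 38\right) + 72\right)\right) = 112 \left(-7 + \left(14 + 72\right)\right) = 112 \left(-7 + 86\right) = 112 \cdot 79 = 8848$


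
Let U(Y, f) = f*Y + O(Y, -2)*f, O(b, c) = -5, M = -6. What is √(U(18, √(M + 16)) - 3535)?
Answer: √(-3535 + 13*√10) ≈ 59.109*I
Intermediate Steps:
U(Y, f) = -5*f + Y*f (U(Y, f) = f*Y - 5*f = Y*f - 5*f = -5*f + Y*f)
√(U(18, √(M + 16)) - 3535) = √(√(-6 + 16)*(-5 + 18) - 3535) = √(√10*13 - 3535) = √(13*√10 - 3535) = √(-3535 + 13*√10)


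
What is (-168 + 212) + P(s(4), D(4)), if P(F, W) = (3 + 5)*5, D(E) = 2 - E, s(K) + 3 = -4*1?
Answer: 84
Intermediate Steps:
s(K) = -7 (s(K) = -3 - 4*1 = -3 - 4 = -7)
P(F, W) = 40 (P(F, W) = 8*5 = 40)
(-168 + 212) + P(s(4), D(4)) = (-168 + 212) + 40 = 44 + 40 = 84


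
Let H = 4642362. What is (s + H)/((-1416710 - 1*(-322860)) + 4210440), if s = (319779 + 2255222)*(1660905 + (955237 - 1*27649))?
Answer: 1333075341171/623318 ≈ 2.1387e+6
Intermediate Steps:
s = 6665372063493 (s = 2575001*(1660905 + (955237 - 27649)) = 2575001*(1660905 + 927588) = 2575001*2588493 = 6665372063493)
(s + H)/((-1416710 - 1*(-322860)) + 4210440) = (6665372063493 + 4642362)/((-1416710 - 1*(-322860)) + 4210440) = 6665376705855/((-1416710 + 322860) + 4210440) = 6665376705855/(-1093850 + 4210440) = 6665376705855/3116590 = 6665376705855*(1/3116590) = 1333075341171/623318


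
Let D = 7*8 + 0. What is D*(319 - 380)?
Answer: -3416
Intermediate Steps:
D = 56 (D = 56 + 0 = 56)
D*(319 - 380) = 56*(319 - 380) = 56*(-61) = -3416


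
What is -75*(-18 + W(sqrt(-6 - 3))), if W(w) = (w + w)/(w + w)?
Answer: 1275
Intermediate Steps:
W(w) = 1 (W(w) = (2*w)/((2*w)) = (2*w)*(1/(2*w)) = 1)
-75*(-18 + W(sqrt(-6 - 3))) = -75*(-18 + 1) = -75*(-17) = 1275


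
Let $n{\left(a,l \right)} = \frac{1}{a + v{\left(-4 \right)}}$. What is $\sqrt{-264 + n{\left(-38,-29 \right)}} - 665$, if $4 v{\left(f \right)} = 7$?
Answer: $-665 + \frac{2 i \sqrt{1387795}}{145} \approx -665.0 + 16.249 i$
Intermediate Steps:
$v{\left(f \right)} = \frac{7}{4}$ ($v{\left(f \right)} = \frac{1}{4} \cdot 7 = \frac{7}{4}$)
$n{\left(a,l \right)} = \frac{1}{\frac{7}{4} + a}$ ($n{\left(a,l \right)} = \frac{1}{a + \frac{7}{4}} = \frac{1}{\frac{7}{4} + a}$)
$\sqrt{-264 + n{\left(-38,-29 \right)}} - 665 = \sqrt{-264 + \frac{4}{7 + 4 \left(-38\right)}} - 665 = \sqrt{-264 + \frac{4}{7 - 152}} - 665 = \sqrt{-264 + \frac{4}{-145}} - 665 = \sqrt{-264 + 4 \left(- \frac{1}{145}\right)} - 665 = \sqrt{-264 - \frac{4}{145}} - 665 = \sqrt{- \frac{38284}{145}} - 665 = \frac{2 i \sqrt{1387795}}{145} - 665 = -665 + \frac{2 i \sqrt{1387795}}{145}$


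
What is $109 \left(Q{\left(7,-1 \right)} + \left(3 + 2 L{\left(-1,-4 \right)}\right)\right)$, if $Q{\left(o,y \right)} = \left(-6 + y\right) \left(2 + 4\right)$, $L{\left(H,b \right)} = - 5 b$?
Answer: $109$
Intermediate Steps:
$Q{\left(o,y \right)} = -36 + 6 y$ ($Q{\left(o,y \right)} = \left(-6 + y\right) 6 = -36 + 6 y$)
$109 \left(Q{\left(7,-1 \right)} + \left(3 + 2 L{\left(-1,-4 \right)}\right)\right) = 109 \left(\left(-36 + 6 \left(-1\right)\right) + \left(3 + 2 \left(\left(-5\right) \left(-4\right)\right)\right)\right) = 109 \left(\left(-36 - 6\right) + \left(3 + 2 \cdot 20\right)\right) = 109 \left(-42 + \left(3 + 40\right)\right) = 109 \left(-42 + 43\right) = 109 \cdot 1 = 109$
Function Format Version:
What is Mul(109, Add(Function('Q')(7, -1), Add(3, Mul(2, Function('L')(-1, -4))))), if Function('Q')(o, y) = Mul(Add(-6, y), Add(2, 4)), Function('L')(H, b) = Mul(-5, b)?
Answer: 109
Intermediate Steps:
Function('Q')(o, y) = Add(-36, Mul(6, y)) (Function('Q')(o, y) = Mul(Add(-6, y), 6) = Add(-36, Mul(6, y)))
Mul(109, Add(Function('Q')(7, -1), Add(3, Mul(2, Function('L')(-1, -4))))) = Mul(109, Add(Add(-36, Mul(6, -1)), Add(3, Mul(2, Mul(-5, -4))))) = Mul(109, Add(Add(-36, -6), Add(3, Mul(2, 20)))) = Mul(109, Add(-42, Add(3, 40))) = Mul(109, Add(-42, 43)) = Mul(109, 1) = 109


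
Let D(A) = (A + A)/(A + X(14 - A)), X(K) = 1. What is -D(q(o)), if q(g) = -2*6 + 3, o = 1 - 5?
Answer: -9/4 ≈ -2.2500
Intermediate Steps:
o = -4
q(g) = -9 (q(g) = -12 + 3 = -9)
D(A) = 2*A/(1 + A) (D(A) = (A + A)/(A + 1) = (2*A)/(1 + A) = 2*A/(1 + A))
-D(q(o)) = -2*(-9)/(1 - 9) = -2*(-9)/(-8) = -2*(-9)*(-1)/8 = -1*9/4 = -9/4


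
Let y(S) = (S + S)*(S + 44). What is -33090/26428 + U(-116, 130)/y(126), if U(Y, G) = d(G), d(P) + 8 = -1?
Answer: -39383707/31449320 ≈ -1.2523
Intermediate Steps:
d(P) = -9 (d(P) = -8 - 1 = -9)
U(Y, G) = -9
y(S) = 2*S*(44 + S) (y(S) = (2*S)*(44 + S) = 2*S*(44 + S))
-33090/26428 + U(-116, 130)/y(126) = -33090/26428 - 9*1/(252*(44 + 126)) = -33090*1/26428 - 9/(2*126*170) = -16545/13214 - 9/42840 = -16545/13214 - 9*1/42840 = -16545/13214 - 1/4760 = -39383707/31449320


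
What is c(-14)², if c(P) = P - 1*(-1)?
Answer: 169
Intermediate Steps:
c(P) = 1 + P (c(P) = P + 1 = 1 + P)
c(-14)² = (1 - 14)² = (-13)² = 169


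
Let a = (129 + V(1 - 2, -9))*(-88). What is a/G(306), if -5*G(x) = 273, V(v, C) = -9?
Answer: 17600/91 ≈ 193.41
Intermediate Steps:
G(x) = -273/5 (G(x) = -⅕*273 = -273/5)
a = -10560 (a = (129 - 9)*(-88) = 120*(-88) = -10560)
a/G(306) = -10560/(-273/5) = -10560*(-5/273) = 17600/91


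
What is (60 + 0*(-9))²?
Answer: 3600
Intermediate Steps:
(60 + 0*(-9))² = (60 + 0)² = 60² = 3600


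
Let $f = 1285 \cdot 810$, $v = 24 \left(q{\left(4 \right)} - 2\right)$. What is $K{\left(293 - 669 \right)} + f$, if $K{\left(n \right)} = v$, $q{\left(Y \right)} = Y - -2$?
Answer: $1040946$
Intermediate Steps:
$q{\left(Y \right)} = 2 + Y$ ($q{\left(Y \right)} = Y + 2 = 2 + Y$)
$v = 96$ ($v = 24 \left(\left(2 + 4\right) - 2\right) = 24 \left(6 - 2\right) = 24 \cdot 4 = 96$)
$K{\left(n \right)} = 96$
$f = 1040850$
$K{\left(293 - 669 \right)} + f = 96 + 1040850 = 1040946$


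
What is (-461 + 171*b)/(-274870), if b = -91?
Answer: 8011/137435 ≈ 0.058289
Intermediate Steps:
(-461 + 171*b)/(-274870) = (-461 + 171*(-91))/(-274870) = (-461 - 15561)*(-1/274870) = -16022*(-1/274870) = 8011/137435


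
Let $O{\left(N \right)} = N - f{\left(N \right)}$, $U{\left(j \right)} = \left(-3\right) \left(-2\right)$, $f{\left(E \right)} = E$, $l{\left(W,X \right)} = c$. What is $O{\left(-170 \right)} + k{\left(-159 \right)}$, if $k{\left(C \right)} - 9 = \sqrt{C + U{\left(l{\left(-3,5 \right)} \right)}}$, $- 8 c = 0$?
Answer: $9 + 3 i \sqrt{17} \approx 9.0 + 12.369 i$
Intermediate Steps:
$c = 0$ ($c = \left(- \frac{1}{8}\right) 0 = 0$)
$l{\left(W,X \right)} = 0$
$U{\left(j \right)} = 6$
$O{\left(N \right)} = 0$ ($O{\left(N \right)} = N - N = 0$)
$k{\left(C \right)} = 9 + \sqrt{6 + C}$ ($k{\left(C \right)} = 9 + \sqrt{C + 6} = 9 + \sqrt{6 + C}$)
$O{\left(-170 \right)} + k{\left(-159 \right)} = 0 + \left(9 + \sqrt{6 - 159}\right) = 0 + \left(9 + \sqrt{-153}\right) = 0 + \left(9 + 3 i \sqrt{17}\right) = 9 + 3 i \sqrt{17}$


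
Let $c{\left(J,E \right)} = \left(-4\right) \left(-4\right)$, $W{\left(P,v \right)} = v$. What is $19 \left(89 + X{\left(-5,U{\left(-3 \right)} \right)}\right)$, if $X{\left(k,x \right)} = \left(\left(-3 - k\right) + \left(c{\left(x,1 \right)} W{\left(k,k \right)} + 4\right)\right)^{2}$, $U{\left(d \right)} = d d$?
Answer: $105735$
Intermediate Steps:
$c{\left(J,E \right)} = 16$
$U{\left(d \right)} = d^{2}$
$X{\left(k,x \right)} = \left(1 + 15 k\right)^{2}$ ($X{\left(k,x \right)} = \left(\left(-3 - k\right) + \left(16 k + 4\right)\right)^{2} = \left(\left(-3 - k\right) + \left(4 + 16 k\right)\right)^{2} = \left(1 + 15 k\right)^{2}$)
$19 \left(89 + X{\left(-5,U{\left(-3 \right)} \right)}\right) = 19 \left(89 + \left(1 + 15 \left(-5\right)\right)^{2}\right) = 19 \left(89 + \left(1 - 75\right)^{2}\right) = 19 \left(89 + \left(-74\right)^{2}\right) = 19 \left(89 + 5476\right) = 19 \cdot 5565 = 105735$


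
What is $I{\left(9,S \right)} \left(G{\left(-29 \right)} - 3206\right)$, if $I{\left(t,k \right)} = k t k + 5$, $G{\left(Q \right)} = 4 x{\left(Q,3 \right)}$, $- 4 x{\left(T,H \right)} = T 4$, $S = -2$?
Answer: $-126690$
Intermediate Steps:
$x{\left(T,H \right)} = - T$ ($x{\left(T,H \right)} = - \frac{T 4}{4} = - \frac{4 T}{4} = - T$)
$G{\left(Q \right)} = - 4 Q$ ($G{\left(Q \right)} = 4 \left(- Q\right) = - 4 Q$)
$I{\left(t,k \right)} = 5 + t k^{2}$ ($I{\left(t,k \right)} = t k^{2} + 5 = 5 + t k^{2}$)
$I{\left(9,S \right)} \left(G{\left(-29 \right)} - 3206\right) = \left(5 + 9 \left(-2\right)^{2}\right) \left(\left(-4\right) \left(-29\right) - 3206\right) = \left(5 + 9 \cdot 4\right) \left(116 - 3206\right) = \left(5 + 36\right) \left(-3090\right) = 41 \left(-3090\right) = -126690$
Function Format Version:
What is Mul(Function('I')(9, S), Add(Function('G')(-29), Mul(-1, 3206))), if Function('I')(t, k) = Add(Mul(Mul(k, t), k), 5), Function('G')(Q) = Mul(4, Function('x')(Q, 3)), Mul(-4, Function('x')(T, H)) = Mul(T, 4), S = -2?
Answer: -126690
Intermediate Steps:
Function('x')(T, H) = Mul(-1, T) (Function('x')(T, H) = Mul(Rational(-1, 4), Mul(T, 4)) = Mul(Rational(-1, 4), Mul(4, T)) = Mul(-1, T))
Function('G')(Q) = Mul(-4, Q) (Function('G')(Q) = Mul(4, Mul(-1, Q)) = Mul(-4, Q))
Function('I')(t, k) = Add(5, Mul(t, Pow(k, 2))) (Function('I')(t, k) = Add(Mul(t, Pow(k, 2)), 5) = Add(5, Mul(t, Pow(k, 2))))
Mul(Function('I')(9, S), Add(Function('G')(-29), Mul(-1, 3206))) = Mul(Add(5, Mul(9, Pow(-2, 2))), Add(Mul(-4, -29), Mul(-1, 3206))) = Mul(Add(5, Mul(9, 4)), Add(116, -3206)) = Mul(Add(5, 36), -3090) = Mul(41, -3090) = -126690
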